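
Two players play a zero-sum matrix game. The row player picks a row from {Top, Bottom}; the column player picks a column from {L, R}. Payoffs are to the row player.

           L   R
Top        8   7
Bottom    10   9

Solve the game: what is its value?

Row minima: Top → 7, Bottom → 9; maximin = 9.
Column maxima: L → 10, R → 9; minimax = 9.
Since maximin = minimax = 9, there is a saddle point and the value is 9.

9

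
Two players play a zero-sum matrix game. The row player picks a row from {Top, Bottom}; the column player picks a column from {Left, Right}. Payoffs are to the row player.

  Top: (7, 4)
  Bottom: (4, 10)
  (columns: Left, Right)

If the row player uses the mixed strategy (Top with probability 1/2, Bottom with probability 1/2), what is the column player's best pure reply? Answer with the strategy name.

If the column player plays Left, the row player's expected payoff is (1/2)·7 + (1/2)·4 = 11/2.
If the column player plays Right, the row player's expected payoff is (1/2)·4 + (1/2)·10 = 7.
The column player minimizes the row player's payoff; the smallest is 11/2, so the best response is Left.

Left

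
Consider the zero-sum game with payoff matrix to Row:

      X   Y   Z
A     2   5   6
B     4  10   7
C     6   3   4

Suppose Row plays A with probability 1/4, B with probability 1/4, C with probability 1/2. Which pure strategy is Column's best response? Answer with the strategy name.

X

If Column plays X, Row's expected payoff is (1/4)·2 + (1/4)·4 + (1/2)·6 = 9/2.
If Column plays Y, Row's expected payoff is (1/4)·5 + (1/4)·10 + (1/2)·3 = 21/4.
If Column plays Z, Row's expected payoff is (1/4)·6 + (1/4)·7 + (1/2)·4 = 21/4.
Column minimizes Row's payoff; the smallest is 9/2, so the best response is X.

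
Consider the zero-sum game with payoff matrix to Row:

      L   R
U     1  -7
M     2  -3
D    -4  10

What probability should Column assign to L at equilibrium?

Row minima: U → -7, M → -3, D → -4; maximin = -3.
Column maxima: L → 2, R → 10; minimax = 2.
-3 ≠ 2, so there is no saddle point; optimal play is mixed.
U is strictly dominated by M, so Row never plays it.
On the remaining 2×2 (M, D vs L, R):
Let Row play M with probability p. Expected payoff against L: 2p + (-4)(1−p) = 6p − 4; against R: (-3)p + 10(1−p) = −13p + 10.
Setting these equal: 6p − 4 = −13p + 10 ⇒ 19p = 14 ⇒ p = 14/19, and the value is (6)·(14/19) − 4 = 8/19.
For Column: with q = P(L), equating M's and D's payoffs gives 5q − 3 = −14q + 10 ⇒ q = 13/19.

13/19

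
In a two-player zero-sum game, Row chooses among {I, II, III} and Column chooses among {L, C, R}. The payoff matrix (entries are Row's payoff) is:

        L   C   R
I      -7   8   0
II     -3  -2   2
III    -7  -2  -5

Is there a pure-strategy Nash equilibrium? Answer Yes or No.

Yes

Row minima: I → -7, II → -3, III → -7; maximin = -3.
Column maxima: L → -3, C → 8, R → 2; minimax = -3.
maximin = minimax = -3, so a saddle point exists.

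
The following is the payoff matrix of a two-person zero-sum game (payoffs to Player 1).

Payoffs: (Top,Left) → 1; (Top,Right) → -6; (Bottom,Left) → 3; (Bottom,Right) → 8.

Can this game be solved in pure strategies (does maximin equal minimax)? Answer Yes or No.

Yes

Row minima: Top → -6, Bottom → 3; maximin = 3.
Column maxima: Left → 3, Right → 8; minimax = 3.
maximin = minimax = 3, so a saddle point exists.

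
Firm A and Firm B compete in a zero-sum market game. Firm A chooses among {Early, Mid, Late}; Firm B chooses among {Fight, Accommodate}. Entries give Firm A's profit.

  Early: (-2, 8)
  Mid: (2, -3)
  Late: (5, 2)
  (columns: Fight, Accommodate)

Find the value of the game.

Row minima: Early → -2, Mid → -3, Late → 2; maximin = 2.
Column maxima: Fight → 5, Accommodate → 8; minimax = 5.
2 ≠ 5, so there is no saddle point; optimal play is mixed.
Mid is strictly dominated by Late, so Firm A never plays it.
On the remaining 2×2 (Early, Late vs Fight, Accommodate):
Let Firm A play Early with probability p. Expected payoff against Fight: (-2)p + 5(1−p) = −7p + 5; against Accommodate: 8p + 2(1−p) = 6p + 2.
Setting these equal: −7p + 5 = 6p + 2 ⇒ −13p = -3 ⇒ p = 3/13, and the value is (-7)·(3/13) + 5 = 44/13.
For Firm B: with q = P(Fight), equating Early's and Late's payoffs gives −10q + 8 = 3q + 2 ⇒ q = 6/13.

44/13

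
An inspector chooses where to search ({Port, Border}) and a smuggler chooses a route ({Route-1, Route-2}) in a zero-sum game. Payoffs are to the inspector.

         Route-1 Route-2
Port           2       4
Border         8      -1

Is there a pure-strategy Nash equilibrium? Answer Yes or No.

Row minima: Port → 2, Border → -1; maximin = 2.
Column maxima: Route-1 → 8, Route-2 → 4; minimax = 4.
2 ≠ 4, so no pure-strategy equilibrium exists.

No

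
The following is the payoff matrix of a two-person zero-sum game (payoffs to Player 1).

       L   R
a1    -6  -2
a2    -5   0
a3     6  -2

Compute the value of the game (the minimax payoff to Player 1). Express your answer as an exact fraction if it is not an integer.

-10/13

Row minima: a1 → -6, a2 → -5, a3 → -2; maximin = -2.
Column maxima: L → 6, R → 0; minimax = 0.
-2 ≠ 0, so there is no saddle point; optimal play is mixed.
a1 is strictly dominated by a2, so Player 1 never plays it.
On the remaining 2×2 (a2, a3 vs L, R):
Let Player 1 play a2 with probability p. Expected payoff against L: (-5)p + 6(1−p) = −11p + 6; against R: 0p + (-2)(1−p) = 2p − 2.
Setting these equal: −11p + 6 = 2p − 2 ⇒ −13p = -8 ⇒ p = 8/13, and the value is (-11)·(8/13) + 6 = -10/13.
For Player 2: with q = P(L), equating a2's and a3's payoffs gives −5q = 8q − 2 ⇒ q = 2/13.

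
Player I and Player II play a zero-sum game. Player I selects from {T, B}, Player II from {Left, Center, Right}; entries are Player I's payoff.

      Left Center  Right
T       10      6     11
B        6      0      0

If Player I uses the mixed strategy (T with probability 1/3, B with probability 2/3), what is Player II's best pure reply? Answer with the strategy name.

If Player II plays Left, Player I's expected payoff is (1/3)·10 + (2/3)·6 = 22/3.
If Player II plays Center, Player I's expected payoff is (1/3)·6 + (2/3)·0 = 2.
If Player II plays Right, Player I's expected payoff is (1/3)·11 + (2/3)·0 = 11/3.
Player II minimizes Player I's payoff; the smallest is 2, so the best response is Center.

Center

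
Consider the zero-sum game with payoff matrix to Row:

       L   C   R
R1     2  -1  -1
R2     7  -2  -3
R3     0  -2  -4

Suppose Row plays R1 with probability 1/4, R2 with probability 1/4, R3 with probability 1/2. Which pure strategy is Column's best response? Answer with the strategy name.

R

If Column plays L, Row's expected payoff is (1/4)·2 + (1/4)·7 + (1/2)·0 = 9/4.
If Column plays C, Row's expected payoff is (1/4)·(-1) + (1/4)·(-2) + (1/2)·(-2) = -7/4.
If Column plays R, Row's expected payoff is (1/4)·(-1) + (1/4)·(-3) + (1/2)·(-4) = -3.
Column minimizes Row's payoff; the smallest is -3, so the best response is R.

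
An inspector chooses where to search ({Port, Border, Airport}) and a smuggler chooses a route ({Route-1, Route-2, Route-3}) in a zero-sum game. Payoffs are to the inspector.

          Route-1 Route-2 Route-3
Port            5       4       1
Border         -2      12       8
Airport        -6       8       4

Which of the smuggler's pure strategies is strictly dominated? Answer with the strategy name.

Route-3 holds the inspector's payoff strictly below Route-2 in every row: 1 < 4, 8 < 12, 4 < 8.
So Route-2 is strictly dominated for the smuggler.

Route-2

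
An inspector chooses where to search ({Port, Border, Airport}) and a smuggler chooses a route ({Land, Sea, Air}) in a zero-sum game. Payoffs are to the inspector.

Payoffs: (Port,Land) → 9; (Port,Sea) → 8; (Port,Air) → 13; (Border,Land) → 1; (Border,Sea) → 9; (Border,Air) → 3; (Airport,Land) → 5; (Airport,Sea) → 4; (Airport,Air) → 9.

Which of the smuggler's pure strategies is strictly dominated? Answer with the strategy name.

Land holds the inspector's payoff strictly below Air in every row: 9 < 13, 1 < 3, 5 < 9.
So Air is strictly dominated for the smuggler.

Air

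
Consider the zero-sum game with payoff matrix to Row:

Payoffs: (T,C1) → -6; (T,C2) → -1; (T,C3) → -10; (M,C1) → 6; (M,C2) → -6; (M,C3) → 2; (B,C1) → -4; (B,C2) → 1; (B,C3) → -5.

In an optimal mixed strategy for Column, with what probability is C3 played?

Row minima: T → -10, M → -6, B → -5; maximin = -5.
Column maxima: C1 → 6, C2 → 1, C3 → 2; minimax = 1.
-5 ≠ 1, so there is no saddle point; optimal play is mixed.
T is strictly dominated by B, so Row never plays it.
C1 is strictly dominated by C3 (it gives Row strictly more in every row), so Column never plays it.
On the remaining 2×2 (M, B vs C2, C3):
Let Row play M with probability p. Expected payoff against C2: (-6)p + 1(1−p) = −7p + 1; against C3: 2p + (-5)(1−p) = 7p − 5.
Setting these equal: −7p + 1 = 7p − 5 ⇒ −14p = -6 ⇒ p = 3/7, and the value is (-7)·(3/7) + 1 = -2.
For Column: with q = P(C2), equating M's and B's payoffs gives −8q + 2 = 6q − 5 ⇒ q = 1/2.

1/2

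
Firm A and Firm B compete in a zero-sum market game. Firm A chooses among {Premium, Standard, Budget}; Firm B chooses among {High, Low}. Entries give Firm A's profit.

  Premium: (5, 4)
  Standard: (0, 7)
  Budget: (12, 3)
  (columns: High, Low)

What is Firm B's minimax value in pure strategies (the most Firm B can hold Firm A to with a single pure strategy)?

Column maxima: High → 12, Low → 7.
The smallest of these is 7.

7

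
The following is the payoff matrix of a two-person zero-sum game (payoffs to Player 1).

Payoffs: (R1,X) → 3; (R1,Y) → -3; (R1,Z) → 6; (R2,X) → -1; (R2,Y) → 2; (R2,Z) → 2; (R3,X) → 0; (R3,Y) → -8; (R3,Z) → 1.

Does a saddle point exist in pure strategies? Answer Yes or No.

Row minima: R1 → -3, R2 → -1, R3 → -8; maximin = -1.
Column maxima: X → 3, Y → 2, Z → 6; minimax = 2.
-1 ≠ 2, so no pure-strategy equilibrium exists.

No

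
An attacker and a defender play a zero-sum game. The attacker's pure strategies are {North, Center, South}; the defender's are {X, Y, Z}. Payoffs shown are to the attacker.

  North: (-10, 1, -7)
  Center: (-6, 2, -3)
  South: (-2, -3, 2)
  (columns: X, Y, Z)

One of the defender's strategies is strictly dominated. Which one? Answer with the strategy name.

X holds the attacker's payoff strictly below Z in every row: -10 < -7, -6 < -3, -2 < 2.
So Z is strictly dominated for the defender.

Z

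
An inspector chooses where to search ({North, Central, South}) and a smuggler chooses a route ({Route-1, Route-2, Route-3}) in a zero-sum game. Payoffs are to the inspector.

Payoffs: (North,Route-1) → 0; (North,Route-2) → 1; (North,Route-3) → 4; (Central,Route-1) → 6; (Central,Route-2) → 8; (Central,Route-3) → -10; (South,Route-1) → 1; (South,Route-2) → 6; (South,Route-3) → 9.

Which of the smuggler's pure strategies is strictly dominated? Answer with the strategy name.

Route-2

Route-1 holds the inspector's payoff strictly below Route-2 in every row: 0 < 1, 6 < 8, 1 < 6.
So Route-2 is strictly dominated for the smuggler.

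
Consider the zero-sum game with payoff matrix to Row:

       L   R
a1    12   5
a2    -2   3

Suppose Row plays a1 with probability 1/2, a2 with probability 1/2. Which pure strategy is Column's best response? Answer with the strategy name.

R

If Column plays L, Row's expected payoff is (1/2)·12 + (1/2)·(-2) = 5.
If Column plays R, Row's expected payoff is (1/2)·5 + (1/2)·3 = 4.
Column minimizes Row's payoff; the smallest is 4, so the best response is R.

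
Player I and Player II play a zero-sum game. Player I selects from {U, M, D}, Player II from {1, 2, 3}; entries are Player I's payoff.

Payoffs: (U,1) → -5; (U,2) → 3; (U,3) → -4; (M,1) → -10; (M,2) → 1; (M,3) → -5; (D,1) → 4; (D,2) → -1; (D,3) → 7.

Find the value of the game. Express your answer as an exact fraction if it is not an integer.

7/13

Row minima: U → -5, M → -10, D → -1; maximin = -1.
Column maxima: 1 → 4, 2 → 3, 3 → 7; minimax = 3.
-1 ≠ 3, so there is no saddle point; optimal play is mixed.
M is strictly dominated by U, so Player I never plays it.
3 is strictly dominated by 1 (it gives Player I strictly more in every row), so Player II never plays it.
On the remaining 2×2 (U, D vs 1, 2):
Let Player I play U with probability p. Expected payoff against 1: (-5)p + 4(1−p) = −9p + 4; against 2: 3p + (-1)(1−p) = 4p − 1.
Setting these equal: −9p + 4 = 4p − 1 ⇒ −13p = -5 ⇒ p = 5/13, and the value is (-9)·(5/13) + 4 = 7/13.
For Player II: with q = P(1), equating U's and D's payoffs gives −8q + 3 = 5q − 1 ⇒ q = 4/13.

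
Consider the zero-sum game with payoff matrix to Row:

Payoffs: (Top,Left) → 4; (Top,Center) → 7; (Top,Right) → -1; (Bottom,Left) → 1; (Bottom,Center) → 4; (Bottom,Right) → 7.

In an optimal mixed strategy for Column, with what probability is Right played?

3/11

Row minima: Top → -1, Bottom → 1; maximin = 1.
Column maxima: Left → 4, Center → 7, Right → 7; minimax = 4.
1 ≠ 4, so there is no saddle point; optimal play is mixed.
Center is strictly dominated by Left (it gives Row strictly more in every row), so Column never plays it.
On the remaining 2×2 (Top, Bottom vs Left, Right):
Let Row play Top with probability p. Expected payoff against Left: 4p + 1(1−p) = 3p + 1; against Right: (-1)p + 7(1−p) = −8p + 7.
Setting these equal: 3p + 1 = −8p + 7 ⇒ 11p = 6 ⇒ p = 6/11, and the value is (3)·(6/11) + 1 = 29/11.
For Column: with q = P(Left), equating Top's and Bottom's payoffs gives 5q − 1 = −6q + 7 ⇒ q = 8/11.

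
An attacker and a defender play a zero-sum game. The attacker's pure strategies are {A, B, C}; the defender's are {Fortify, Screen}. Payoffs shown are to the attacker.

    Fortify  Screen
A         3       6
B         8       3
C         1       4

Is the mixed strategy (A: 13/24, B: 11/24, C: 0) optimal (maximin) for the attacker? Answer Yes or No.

No

Against Fortify this mix gives (13/24)·3 + (11/24)·8 = 127/24.
Against Screen this mix gives (13/24)·6 + (11/24)·3 = 37/8.
The defender will play Screen, holding the attacker to 37/8. Shifting weight toward the row that does better against Screen would raise this floor (the equalizing mix achieves 39/8 against both Screen and Fortify), so the proposed strategy is not optimal.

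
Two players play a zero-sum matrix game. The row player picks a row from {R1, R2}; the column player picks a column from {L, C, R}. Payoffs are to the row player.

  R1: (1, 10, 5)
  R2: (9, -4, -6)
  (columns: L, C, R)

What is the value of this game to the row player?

51/19

Row minima: R1 → 1, R2 → -6; maximin = 1.
Column maxima: L → 9, C → 10, R → 5; minimax = 5.
1 ≠ 5, so there is no saddle point; optimal play is mixed.
C is strictly dominated by R (it gives the row player strictly more in every row), so the column player never plays it.
On the remaining 2×2 (R1, R2 vs L, R):
Let the row player play R1 with probability p. Expected payoff against L: 1p + 9(1−p) = −8p + 9; against R: 5p + (-6)(1−p) = 11p − 6.
Setting these equal: −8p + 9 = 11p − 6 ⇒ −19p = -15 ⇒ p = 15/19, and the value is (-8)·(15/19) + 9 = 51/19.
For the column player: with q = P(L), equating R1's and R2's payoffs gives −4q + 5 = 15q − 6 ⇒ q = 11/19.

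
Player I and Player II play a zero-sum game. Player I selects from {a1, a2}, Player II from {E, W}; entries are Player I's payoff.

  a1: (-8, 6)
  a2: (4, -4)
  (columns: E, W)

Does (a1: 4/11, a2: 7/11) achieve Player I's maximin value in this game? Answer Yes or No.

Against E this mix gives (4/11)·(-8) + (7/11)·4 = -4/11.
Against W this mix gives (4/11)·6 + (7/11)·(-4) = -4/11.
All of Player II's active replies (E, W) yield -4/11, and no column does worse for Player I. The mix makes Player II indifferent and guarantees -4/11, so it is optimal.

Yes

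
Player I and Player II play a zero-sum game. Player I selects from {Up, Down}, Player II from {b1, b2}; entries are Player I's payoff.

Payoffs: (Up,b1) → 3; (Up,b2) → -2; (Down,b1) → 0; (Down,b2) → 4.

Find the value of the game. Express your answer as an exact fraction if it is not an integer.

4/3

Row minima: Up → -2, Down → 0; maximin = 0.
Column maxima: b1 → 3, b2 → 4; minimax = 3.
0 ≠ 3, so there is no saddle point; optimal play is mixed.
Let Player I play Up with probability p. Expected payoff against b1: 3p + 0(1−p) = 3p; against b2: (-2)p + 4(1−p) = −6p + 4.
Setting these equal: 3p = −6p + 4 ⇒ 9p = 4 ⇒ p = 4/9, and the value is (3)·(4/9) = 4/3.
For Player II: with q = P(b1), equating Up's and Down's payoffs gives 5q − 2 = −4q + 4 ⇒ q = 2/3.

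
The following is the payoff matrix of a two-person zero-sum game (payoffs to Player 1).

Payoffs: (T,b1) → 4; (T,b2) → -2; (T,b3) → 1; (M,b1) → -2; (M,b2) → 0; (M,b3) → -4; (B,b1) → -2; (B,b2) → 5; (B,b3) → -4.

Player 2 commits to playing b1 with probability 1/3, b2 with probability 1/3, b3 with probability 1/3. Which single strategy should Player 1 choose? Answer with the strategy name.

Expected payoff of T: (1/3)·4 + (1/3)·(-2) + (1/3)·1 = 1.
Expected payoff of M: (1/3)·(-2) + (1/3)·0 + (1/3)·(-4) = -2.
Expected payoff of B: (1/3)·(-2) + (1/3)·5 + (1/3)·(-4) = -1/3.
The largest is 1, so Player 1's best response is T.

T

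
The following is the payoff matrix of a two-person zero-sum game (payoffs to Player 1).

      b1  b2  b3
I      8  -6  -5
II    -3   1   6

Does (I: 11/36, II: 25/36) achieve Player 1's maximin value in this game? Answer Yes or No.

No

Against b1 this mix gives (11/36)·8 + (25/36)·(-3) = 13/36.
Against b2 this mix gives (11/36)·(-6) + (25/36)·1 = -41/36.
Against b3 this mix gives (11/36)·(-5) + (25/36)·6 = 95/36.
Player 2 will play b2, holding Player 1 to -41/36. Shifting weight toward the row that does better against b2 would raise this floor (the equalizing mix achieves -5/9 against both b2 and b1), so the proposed strategy is not optimal.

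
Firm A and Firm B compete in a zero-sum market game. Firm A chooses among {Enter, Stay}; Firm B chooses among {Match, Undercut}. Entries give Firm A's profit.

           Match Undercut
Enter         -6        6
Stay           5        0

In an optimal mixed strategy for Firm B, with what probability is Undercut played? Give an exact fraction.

Row minima: Enter → -6, Stay → 0; maximin = 0.
Column maxima: Match → 5, Undercut → 6; minimax = 5.
0 ≠ 5, so there is no saddle point; optimal play is mixed.
Let Firm A play Enter with probability p. Expected payoff against Match: (-6)p + 5(1−p) = −11p + 5; against Undercut: 6p + 0(1−p) = 6p.
Setting these equal: −11p + 5 = 6p ⇒ −17p = -5 ⇒ p = 5/17, and the value is (-11)·(5/17) + 5 = 30/17.
For Firm B: with q = P(Match), equating Enter's and Stay's payoffs gives −12q + 6 = 5q ⇒ q = 6/17.

11/17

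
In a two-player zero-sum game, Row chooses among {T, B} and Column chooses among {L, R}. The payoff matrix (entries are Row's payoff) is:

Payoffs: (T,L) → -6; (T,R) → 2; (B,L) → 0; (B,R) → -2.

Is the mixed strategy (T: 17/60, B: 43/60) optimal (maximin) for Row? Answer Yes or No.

No

Against L this mix gives (17/60)·(-6) + (43/60)·0 = -17/10.
Against R this mix gives (17/60)·2 + (43/60)·(-2) = -13/15.
Column will play L, holding Row to -17/10. Shifting weight toward the row that does better against L would raise this floor (the equalizing mix achieves -6/5 against both L and R), so the proposed strategy is not optimal.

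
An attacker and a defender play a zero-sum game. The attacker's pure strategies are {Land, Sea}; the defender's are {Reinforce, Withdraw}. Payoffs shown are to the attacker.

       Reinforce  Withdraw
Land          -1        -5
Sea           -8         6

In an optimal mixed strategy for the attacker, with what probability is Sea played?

2/9

Row minima: Land → -5, Sea → -8; maximin = -5.
Column maxima: Reinforce → -1, Withdraw → 6; minimax = -1.
-5 ≠ -1, so there is no saddle point; optimal play is mixed.
Let the attacker play Land with probability p. Expected payoff against Reinforce: (-1)p + (-8)(1−p) = 7p − 8; against Withdraw: (-5)p + 6(1−p) = −11p + 6.
Setting these equal: 7p − 8 = −11p + 6 ⇒ 18p = 14 ⇒ p = 7/9, and the value is (7)·(7/9) − 8 = -23/9.
For the defender: with q = P(Reinforce), equating Land's and Sea's payoffs gives 4q − 5 = −14q + 6 ⇒ q = 11/18.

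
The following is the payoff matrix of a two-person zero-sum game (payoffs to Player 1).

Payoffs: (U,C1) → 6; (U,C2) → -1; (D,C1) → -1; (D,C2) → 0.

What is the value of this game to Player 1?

-1/8

Row minima: U → -1, D → -1; maximin = -1.
Column maxima: C1 → 6, C2 → 0; minimax = 0.
-1 ≠ 0, so there is no saddle point; optimal play is mixed.
Let Player 1 play U with probability p. Expected payoff against C1: 6p + (-1)(1−p) = 7p − 1; against C2: (-1)p + 0(1−p) = −p.
Setting these equal: 7p − 1 = −p ⇒ 8p = 1 ⇒ p = 1/8, and the value is (7)·(1/8) − 1 = -1/8.
For Player 2: with q = P(C1), equating U's and D's payoffs gives 7q − 1 = −q ⇒ q = 1/8.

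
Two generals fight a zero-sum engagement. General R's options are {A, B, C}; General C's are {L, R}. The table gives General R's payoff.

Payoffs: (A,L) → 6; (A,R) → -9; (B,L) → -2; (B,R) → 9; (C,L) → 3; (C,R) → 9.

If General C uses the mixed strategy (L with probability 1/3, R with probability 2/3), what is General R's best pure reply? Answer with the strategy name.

Expected payoff of A: (1/3)·6 + (2/3)·(-9) = -4.
Expected payoff of B: (1/3)·(-2) + (2/3)·9 = 16/3.
Expected payoff of C: (1/3)·3 + (2/3)·9 = 7.
The largest is 7, so General R's best response is C.

C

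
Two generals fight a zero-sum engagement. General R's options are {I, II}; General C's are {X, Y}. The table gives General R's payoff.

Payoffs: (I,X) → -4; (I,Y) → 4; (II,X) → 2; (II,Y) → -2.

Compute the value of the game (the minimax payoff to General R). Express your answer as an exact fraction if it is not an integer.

0

Row minima: I → -4, II → -2; maximin = -2.
Column maxima: X → 2, Y → 4; minimax = 2.
-2 ≠ 2, so there is no saddle point; optimal play is mixed.
Let General R play I with probability p. Expected payoff against X: (-4)p + 2(1−p) = −6p + 2; against Y: 4p + (-2)(1−p) = 6p − 2.
Setting these equal: −6p + 2 = 6p − 2 ⇒ −12p = -4 ⇒ p = 1/3, and the value is (-6)·(1/3) + 2 = 0.
For General C: with q = P(X), equating I's and II's payoffs gives −8q + 4 = 4q − 2 ⇒ q = 1/2.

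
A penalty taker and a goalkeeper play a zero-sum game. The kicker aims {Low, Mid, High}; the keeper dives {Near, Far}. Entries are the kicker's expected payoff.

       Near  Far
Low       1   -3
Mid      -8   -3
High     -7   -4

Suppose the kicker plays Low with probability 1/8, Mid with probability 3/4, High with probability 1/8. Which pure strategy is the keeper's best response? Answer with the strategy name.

Near

If the keeper plays Near, the kicker's expected payoff is (1/8)·1 + (3/4)·(-8) + (1/8)·(-7) = -27/4.
If the keeper plays Far, the kicker's expected payoff is (1/8)·(-3) + (3/4)·(-3) + (1/8)·(-4) = -25/8.
The keeper minimizes the kicker's payoff; the smallest is -27/4, so the best response is Near.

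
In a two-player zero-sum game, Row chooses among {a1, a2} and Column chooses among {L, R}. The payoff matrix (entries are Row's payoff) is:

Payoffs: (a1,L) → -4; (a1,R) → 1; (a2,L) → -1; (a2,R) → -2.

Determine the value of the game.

-3/2

Row minima: a1 → -4, a2 → -2; maximin = -2.
Column maxima: L → -1, R → 1; minimax = -1.
-2 ≠ -1, so there is no saddle point; optimal play is mixed.
Let Row play a1 with probability p. Expected payoff against L: (-4)p + (-1)(1−p) = −3p − 1; against R: 1p + (-2)(1−p) = 3p − 2.
Setting these equal: −3p − 1 = 3p − 2 ⇒ −6p = -1 ⇒ p = 1/6, and the value is (-3)·(1/6) − 1 = -3/2.
For Column: with q = P(L), equating a1's and a2's payoffs gives −5q + 1 = q − 2 ⇒ q = 1/2.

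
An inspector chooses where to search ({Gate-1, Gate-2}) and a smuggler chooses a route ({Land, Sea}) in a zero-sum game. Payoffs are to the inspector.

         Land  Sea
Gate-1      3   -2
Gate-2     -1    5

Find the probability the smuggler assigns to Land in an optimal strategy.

7/11

Row minima: Gate-1 → -2, Gate-2 → -1; maximin = -1.
Column maxima: Land → 3, Sea → 5; minimax = 3.
-1 ≠ 3, so there is no saddle point; optimal play is mixed.
Let the inspector play Gate-1 with probability p. Expected payoff against Land: 3p + (-1)(1−p) = 4p − 1; against Sea: (-2)p + 5(1−p) = −7p + 5.
Setting these equal: 4p − 1 = −7p + 5 ⇒ 11p = 6 ⇒ p = 6/11, and the value is (4)·(6/11) − 1 = 13/11.
For the smuggler: with q = P(Land), equating Gate-1's and Gate-2's payoffs gives 5q − 2 = −6q + 5 ⇒ q = 7/11.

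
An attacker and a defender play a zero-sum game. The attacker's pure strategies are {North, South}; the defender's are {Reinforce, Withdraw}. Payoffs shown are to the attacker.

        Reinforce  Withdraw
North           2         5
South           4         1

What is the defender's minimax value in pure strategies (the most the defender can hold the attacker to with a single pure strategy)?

4

Column maxima: Reinforce → 4, Withdraw → 5.
The smallest of these is 4.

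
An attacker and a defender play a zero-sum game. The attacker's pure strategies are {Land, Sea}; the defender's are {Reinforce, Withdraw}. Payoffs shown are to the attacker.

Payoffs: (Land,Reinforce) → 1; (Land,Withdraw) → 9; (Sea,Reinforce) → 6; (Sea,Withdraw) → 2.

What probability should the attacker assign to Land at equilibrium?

Row minima: Land → 1, Sea → 2; maximin = 2.
Column maxima: Reinforce → 6, Withdraw → 9; minimax = 6.
2 ≠ 6, so there is no saddle point; optimal play is mixed.
Let the attacker play Land with probability p. Expected payoff against Reinforce: 1p + 6(1−p) = −5p + 6; against Withdraw: 9p + 2(1−p) = 7p + 2.
Setting these equal: −5p + 6 = 7p + 2 ⇒ −12p = -4 ⇒ p = 1/3, and the value is (-5)·(1/3) + 6 = 13/3.
For the defender: with q = P(Reinforce), equating Land's and Sea's payoffs gives −8q + 9 = 4q + 2 ⇒ q = 7/12.

1/3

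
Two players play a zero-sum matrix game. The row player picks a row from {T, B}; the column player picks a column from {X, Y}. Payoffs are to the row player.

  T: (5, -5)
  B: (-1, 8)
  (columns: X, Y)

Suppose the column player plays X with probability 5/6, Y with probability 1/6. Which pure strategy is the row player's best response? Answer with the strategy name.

T

Expected payoff of T: (5/6)·5 + (1/6)·(-5) = 10/3.
Expected payoff of B: (5/6)·(-1) + (1/6)·8 = 1/2.
The largest is 10/3, so the row player's best response is T.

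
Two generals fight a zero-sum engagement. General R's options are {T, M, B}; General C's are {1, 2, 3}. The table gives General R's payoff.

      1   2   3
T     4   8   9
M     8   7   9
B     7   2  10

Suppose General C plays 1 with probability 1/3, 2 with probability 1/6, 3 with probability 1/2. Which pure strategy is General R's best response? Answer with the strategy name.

M

Expected payoff of T: (1/3)·4 + (1/6)·8 + (1/2)·9 = 43/6.
Expected payoff of M: (1/3)·8 + (1/6)·7 + (1/2)·9 = 25/3.
Expected payoff of B: (1/3)·7 + (1/6)·2 + (1/2)·10 = 23/3.
The largest is 25/3, so General R's best response is M.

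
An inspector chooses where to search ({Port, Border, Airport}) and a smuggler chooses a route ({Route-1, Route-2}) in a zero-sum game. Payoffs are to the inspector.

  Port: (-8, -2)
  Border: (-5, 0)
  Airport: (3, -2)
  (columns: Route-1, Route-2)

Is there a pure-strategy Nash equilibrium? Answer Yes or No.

No

Row minima: Port → -8, Border → -5, Airport → -2; maximin = -2.
Column maxima: Route-1 → 3, Route-2 → 0; minimax = 0.
-2 ≠ 0, so no pure-strategy equilibrium exists.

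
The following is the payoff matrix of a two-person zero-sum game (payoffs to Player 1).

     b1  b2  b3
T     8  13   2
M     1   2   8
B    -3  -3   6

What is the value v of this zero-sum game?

Row minima: T → 2, M → 1, B → -3; maximin = 2.
Column maxima: b1 → 8, b2 → 13, b3 → 8; minimax = 8.
2 ≠ 8, so there is no saddle point; optimal play is mixed.
B is strictly dominated by M, so Player 1 never plays it.
With B eliminated, b2 is strictly dominated by b1 (it gives Player 1 strictly more in every remaining row), so Player 2 never plays it.
On the remaining 2×2 (T, M vs b1, b3):
Let Player 1 play T with probability p. Expected payoff against b1: 8p + 1(1−p) = 7p + 1; against b3: 2p + 8(1−p) = −6p + 8.
Setting these equal: 7p + 1 = −6p + 8 ⇒ 13p = 7 ⇒ p = 7/13, and the value is (7)·(7/13) + 1 = 62/13.
For Player 2: with q = P(b1), equating T's and M's payoffs gives 6q + 2 = −7q + 8 ⇒ q = 6/13.

62/13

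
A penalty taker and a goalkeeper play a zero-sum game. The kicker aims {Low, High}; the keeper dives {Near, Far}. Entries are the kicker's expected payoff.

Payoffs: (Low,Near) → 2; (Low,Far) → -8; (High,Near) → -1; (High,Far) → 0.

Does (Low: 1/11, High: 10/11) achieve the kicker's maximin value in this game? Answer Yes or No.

Yes

Against Near this mix gives (1/11)·2 + (10/11)·(-1) = -8/11.
Against Far this mix gives (1/11)·(-8) + (10/11)·0 = -8/11.
All of the keeper's active replies (Near, Far) yield -8/11, and no column does worse for the kicker. The mix makes the keeper indifferent and guarantees -8/11, so it is optimal.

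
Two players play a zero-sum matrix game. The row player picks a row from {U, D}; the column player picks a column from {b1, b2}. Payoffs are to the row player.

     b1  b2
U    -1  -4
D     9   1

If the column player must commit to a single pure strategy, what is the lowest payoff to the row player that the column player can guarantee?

1

Column maxima: b1 → 9, b2 → 1.
The smallest of these is 1.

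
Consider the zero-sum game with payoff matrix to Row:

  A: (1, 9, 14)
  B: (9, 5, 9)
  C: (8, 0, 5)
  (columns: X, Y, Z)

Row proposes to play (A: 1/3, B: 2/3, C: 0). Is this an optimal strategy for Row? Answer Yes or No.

Yes

Against X this mix gives (1/3)·1 + (2/3)·9 = 19/3.
Against Y this mix gives (1/3)·9 + (2/3)·5 = 19/3.
Against Z this mix gives (1/3)·14 + (2/3)·9 = 32/3.
All of Column's active replies (X, Y) yield 19/3, and no column does worse for Row. The mix makes Column indifferent and guarantees 19/3, so it is optimal.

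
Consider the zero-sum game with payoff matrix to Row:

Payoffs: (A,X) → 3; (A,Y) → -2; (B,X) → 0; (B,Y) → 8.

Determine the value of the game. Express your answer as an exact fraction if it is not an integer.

Row minima: A → -2, B → 0; maximin = 0.
Column maxima: X → 3, Y → 8; minimax = 3.
0 ≠ 3, so there is no saddle point; optimal play is mixed.
Let Row play A with probability p. Expected payoff against X: 3p + 0(1−p) = 3p; against Y: (-2)p + 8(1−p) = −10p + 8.
Setting these equal: 3p = −10p + 8 ⇒ 13p = 8 ⇒ p = 8/13, and the value is (3)·(8/13) = 24/13.
For Column: with q = P(X), equating A's and B's payoffs gives 5q − 2 = −8q + 8 ⇒ q = 10/13.

24/13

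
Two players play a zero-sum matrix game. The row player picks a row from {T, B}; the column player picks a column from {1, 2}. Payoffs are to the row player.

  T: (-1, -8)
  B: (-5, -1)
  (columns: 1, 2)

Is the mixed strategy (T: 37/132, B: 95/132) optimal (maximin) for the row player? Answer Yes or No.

Against 1 this mix gives (37/132)·(-1) + (95/132)·(-5) = -128/33.
Against 2 this mix gives (37/132)·(-8) + (95/132)·(-1) = -391/132.
The column player will play 1, holding the row player to -128/33. Shifting weight toward the row that does better against 1 would raise this floor (the equalizing mix achieves -39/11 against both 1 and 2), so the proposed strategy is not optimal.

No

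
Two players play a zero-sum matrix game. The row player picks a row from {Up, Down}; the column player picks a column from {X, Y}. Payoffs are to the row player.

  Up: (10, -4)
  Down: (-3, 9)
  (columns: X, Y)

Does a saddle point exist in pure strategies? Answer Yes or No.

Row minima: Up → -4, Down → -3; maximin = -3.
Column maxima: X → 10, Y → 9; minimax = 9.
-3 ≠ 9, so no pure-strategy equilibrium exists.

No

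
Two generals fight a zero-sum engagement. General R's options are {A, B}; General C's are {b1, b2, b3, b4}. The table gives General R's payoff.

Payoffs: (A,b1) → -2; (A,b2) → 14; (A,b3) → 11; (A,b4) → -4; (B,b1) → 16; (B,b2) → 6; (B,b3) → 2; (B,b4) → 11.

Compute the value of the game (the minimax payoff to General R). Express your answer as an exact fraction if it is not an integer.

43/8

Row minima: A → -4, B → 2; maximin = 2.
Column maxima: b1 → 16, b2 → 14, b3 → 11, b4 → 11; minimax = 11.
2 ≠ 11, so there is no saddle point; optimal play is mixed.
b1 is strictly dominated by b4 (it gives General R strictly more in every row), so General C never plays it.
b2 is strictly dominated by b3 (it gives General R strictly more in every row), so General C never plays it.
On the remaining 2×2 (A, B vs b3, b4):
Let General R play A with probability p. Expected payoff against b3: 11p + 2(1−p) = 9p + 2; against b4: (-4)p + 11(1−p) = −15p + 11.
Setting these equal: 9p + 2 = −15p + 11 ⇒ 24p = 9 ⇒ p = 3/8, and the value is (9)·(3/8) + 2 = 43/8.
For General C: with q = P(b3), equating A's and B's payoffs gives 15q − 4 = −9q + 11 ⇒ q = 5/8.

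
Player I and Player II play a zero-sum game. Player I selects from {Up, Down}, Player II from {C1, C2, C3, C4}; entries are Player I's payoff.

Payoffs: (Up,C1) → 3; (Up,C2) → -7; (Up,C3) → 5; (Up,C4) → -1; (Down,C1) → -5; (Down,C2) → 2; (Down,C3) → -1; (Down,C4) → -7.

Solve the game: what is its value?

Row minima: Up → -7, Down → -7; maximin = -7.
Column maxima: C1 → 3, C2 → 2, C3 → 5, C4 → -1; minimax = -1.
-7 ≠ -1, so there is no saddle point; optimal play is mixed.
C1 is strictly dominated by C4 (it gives Player I strictly more in every row), so Player II never plays it.
C3 is strictly dominated by C4 (it gives Player I strictly more in every row), so Player II never plays it.
On the remaining 2×2 (Up, Down vs C2, C4):
Let Player I play Up with probability p. Expected payoff against C2: (-7)p + 2(1−p) = −9p + 2; against C4: (-1)p + (-7)(1−p) = 6p − 7.
Setting these equal: −9p + 2 = 6p − 7 ⇒ −15p = -9 ⇒ p = 3/5, and the value is (-9)·(3/5) + 2 = -17/5.
For Player II: with q = P(C2), equating Up's and Down's payoffs gives −6q − 1 = 9q − 7 ⇒ q = 2/5.

-17/5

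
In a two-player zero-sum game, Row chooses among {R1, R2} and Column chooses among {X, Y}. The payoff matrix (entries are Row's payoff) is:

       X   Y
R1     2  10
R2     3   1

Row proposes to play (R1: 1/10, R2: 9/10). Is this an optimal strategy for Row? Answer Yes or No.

Against X this mix gives (1/10)·2 + (9/10)·3 = 29/10.
Against Y this mix gives (1/10)·10 + (9/10)·1 = 19/10.
Column will play Y, holding Row to 19/10. Shifting weight toward the row that does better against Y would raise this floor (the equalizing mix achieves 14/5 against both Y and X), so the proposed strategy is not optimal.

No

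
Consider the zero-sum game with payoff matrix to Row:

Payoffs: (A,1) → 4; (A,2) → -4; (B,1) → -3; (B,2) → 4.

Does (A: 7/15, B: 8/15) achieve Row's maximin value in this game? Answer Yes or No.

Yes

Against 1 this mix gives (7/15)·4 + (8/15)·(-3) = 4/15.
Against 2 this mix gives (7/15)·(-4) + (8/15)·4 = 4/15.
All of Column's active replies (1, 2) yield 4/15, and no column does worse for Row. The mix makes Column indifferent and guarantees 4/15, so it is optimal.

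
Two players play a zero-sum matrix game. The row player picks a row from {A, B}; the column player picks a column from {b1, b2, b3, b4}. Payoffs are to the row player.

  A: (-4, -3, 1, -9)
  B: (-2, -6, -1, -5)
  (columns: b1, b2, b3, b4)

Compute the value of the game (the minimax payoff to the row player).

-39/7

Row minima: A → -9, B → -6; maximin = -6.
Column maxima: b1 → -2, b2 → -3, b3 → 1, b4 → -5; minimax = -5.
-6 ≠ -5, so there is no saddle point; optimal play is mixed.
b1 is strictly dominated by b4 (it gives the row player strictly more in every row), so the column player never plays it.
b3 is strictly dominated by b2 (it gives the row player strictly more in every row), so the column player never plays it.
On the remaining 2×2 (A, B vs b2, b4):
Let the row player play A with probability p. Expected payoff against b2: (-3)p + (-6)(1−p) = 3p − 6; against b4: (-9)p + (-5)(1−p) = −4p − 5.
Setting these equal: 3p − 6 = −4p − 5 ⇒ 7p = 1 ⇒ p = 1/7, and the value is (3)·(1/7) − 6 = -39/7.
For the column player: with q = P(b2), equating A's and B's payoffs gives 6q − 9 = −q − 5 ⇒ q = 4/7.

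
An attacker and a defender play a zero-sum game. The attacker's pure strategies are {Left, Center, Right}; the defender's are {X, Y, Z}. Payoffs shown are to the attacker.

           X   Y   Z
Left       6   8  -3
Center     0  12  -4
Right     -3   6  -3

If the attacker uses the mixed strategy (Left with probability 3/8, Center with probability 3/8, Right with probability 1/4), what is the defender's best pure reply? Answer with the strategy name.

Z

If the defender plays X, the attacker's expected payoff is (3/8)·6 + (3/8)·0 + (1/4)·(-3) = 3/2.
If the defender plays Y, the attacker's expected payoff is (3/8)·8 + (3/8)·12 + (1/4)·6 = 9.
If the defender plays Z, the attacker's expected payoff is (3/8)·(-3) + (3/8)·(-4) + (1/4)·(-3) = -27/8.
The defender minimizes the attacker's payoff; the smallest is -27/8, so the best response is Z.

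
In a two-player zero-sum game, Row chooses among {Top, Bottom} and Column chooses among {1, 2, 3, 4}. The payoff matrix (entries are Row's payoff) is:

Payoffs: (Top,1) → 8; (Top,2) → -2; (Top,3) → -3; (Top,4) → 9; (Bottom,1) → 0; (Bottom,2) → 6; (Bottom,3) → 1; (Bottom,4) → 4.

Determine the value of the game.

2/3

Row minima: Top → -3, Bottom → 0; maximin = 0.
Column maxima: 1 → 8, 2 → 6, 3 → 1, 4 → 9; minimax = 1.
0 ≠ 1, so there is no saddle point; optimal play is mixed.
2 is strictly dominated by 3 (it gives Row strictly more in every row), so Column never plays it.
4 is strictly dominated by 1 (it gives Row strictly more in every row), so Column never plays it.
On the remaining 2×2 (Top, Bottom vs 1, 3):
Let Row play Top with probability p. Expected payoff against 1: 8p + 0(1−p) = 8p; against 3: (-3)p + 1(1−p) = −4p + 1.
Setting these equal: 8p = −4p + 1 ⇒ 12p = 1 ⇒ p = 1/12, and the value is (8)·(1/12) = 2/3.
For Column: with q = P(1), equating Top's and Bottom's payoffs gives 11q − 3 = −q + 1 ⇒ q = 1/3.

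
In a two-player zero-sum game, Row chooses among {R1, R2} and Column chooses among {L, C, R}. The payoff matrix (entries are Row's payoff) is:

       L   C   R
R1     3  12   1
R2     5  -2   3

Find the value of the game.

19/8

Row minima: R1 → 1, R2 → -2; maximin = 1.
Column maxima: L → 5, C → 12, R → 3; minimax = 3.
1 ≠ 3, so there is no saddle point; optimal play is mixed.
L is strictly dominated by R (it gives Row strictly more in every row), so Column never plays it.
On the remaining 2×2 (R1, R2 vs C, R):
Let Row play R1 with probability p. Expected payoff against C: 12p + (-2)(1−p) = 14p − 2; against R: 1p + 3(1−p) = −2p + 3.
Setting these equal: 14p − 2 = −2p + 3 ⇒ 16p = 5 ⇒ p = 5/16, and the value is (14)·(5/16) − 2 = 19/8.
For Column: with q = P(C), equating R1's and R2's payoffs gives 11q + 1 = −5q + 3 ⇒ q = 1/8.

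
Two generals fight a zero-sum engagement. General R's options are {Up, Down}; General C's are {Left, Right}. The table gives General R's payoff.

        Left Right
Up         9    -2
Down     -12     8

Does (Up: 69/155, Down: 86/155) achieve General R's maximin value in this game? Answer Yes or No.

Against Left this mix gives (69/155)·9 + (86/155)·(-12) = -411/155.
Against Right this mix gives (69/155)·(-2) + (86/155)·8 = 110/31.
General C will play Left, holding General R to -411/155. Shifting weight toward the row that does better against Left would raise this floor (the equalizing mix achieves 48/31 against both Left and Right), so the proposed strategy is not optimal.

No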